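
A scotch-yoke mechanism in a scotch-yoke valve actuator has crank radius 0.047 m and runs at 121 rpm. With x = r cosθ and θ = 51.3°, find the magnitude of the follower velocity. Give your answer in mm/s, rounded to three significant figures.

465

ω = 12.67 rad/s (from 121 rpm).
x = r cosθ ⇒ ẋ = −rω sinθ.
|v| = rω|sinθ| = 0.047·12.67·|sin 51.3°| = 0.46478 m/s = 464.78 mm/s.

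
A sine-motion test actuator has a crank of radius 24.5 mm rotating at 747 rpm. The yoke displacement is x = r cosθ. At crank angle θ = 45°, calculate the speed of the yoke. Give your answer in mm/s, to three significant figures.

1360

ω = 78.23 rad/s (from 747 rpm).
x = r cosθ ⇒ ẋ = −rω sinθ.
|v| = rω|sinθ| = 0.0245·78.23·|sin 45°| = 1.3552 m/s = 1355.2 mm/s.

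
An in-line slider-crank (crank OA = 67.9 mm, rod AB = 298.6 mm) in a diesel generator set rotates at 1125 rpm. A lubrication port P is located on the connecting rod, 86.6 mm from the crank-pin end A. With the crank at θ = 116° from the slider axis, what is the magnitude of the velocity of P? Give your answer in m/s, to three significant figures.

ω = 117.8 rad/s.  Crank-pin speed |V_A| = rω = 7.9993 m/s, perpendicular to OA.
Rod angle: sinφ = −(r/L) sinθ ⇒ φ = -11.793°; ω_rod = −rω cosθ/√(L²−r²sin²θ) = +11.997 rad/s.
V_P = V_A + ω_rod × AP, with AP = 0.0866 m along the rod.
Components: V_Px = −rω sinθ − a·ω_rod·sinφ = -6.9774 m/s;  V_Py = rω cosθ + a·ω_rod·cosφ = -2.4897 m/s.
|V_P| = √(V_Px² + V_Py²) = 7.4082 m/s.

7.41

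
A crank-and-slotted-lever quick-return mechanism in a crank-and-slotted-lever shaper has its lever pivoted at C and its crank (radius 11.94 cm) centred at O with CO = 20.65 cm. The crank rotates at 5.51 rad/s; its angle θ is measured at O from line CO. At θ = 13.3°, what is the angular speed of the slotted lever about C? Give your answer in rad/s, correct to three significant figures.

ω = 5.51 rad/s
Crank pin A relative to C: A = (d + r cosθ, r sinθ); lever angle φ = atan2(r sinθ, d + r cosθ).
Differentiating tanφ: φ̇ = rω(d cosθ + r)/(d² + r² + 2dr cosθ).
d² + r² + 2dr cosθ = |CA|² = 0.104888 m²;  d cosθ + r = +0.32036 m.
|ω_lever| = |0.1194·5.51·+0.32036| / 0.104888 = 2.0094 rad/s.

2.01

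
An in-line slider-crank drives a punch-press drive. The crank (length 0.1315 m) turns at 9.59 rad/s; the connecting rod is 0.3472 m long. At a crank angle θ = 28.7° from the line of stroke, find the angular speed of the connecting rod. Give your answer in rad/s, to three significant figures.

ω = 9.59 rad/s
The rod makes angle φ with the slider axis where L sinφ = r sinθ; differentiating, L cosφ·φ̇ = r ω cosθ.
L cosφ = √(L² − r² sin²θ) = 0.34141 m.
|ω_rod| = r ω |cosθ| / √(L² − r² sin²θ) = 0.1315·9.59·0.87715/0.34141 = 3.24 rad/s.

3.24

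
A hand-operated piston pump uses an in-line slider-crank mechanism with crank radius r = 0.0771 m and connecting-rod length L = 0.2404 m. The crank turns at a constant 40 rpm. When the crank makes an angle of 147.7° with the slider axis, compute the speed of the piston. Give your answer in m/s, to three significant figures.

ω = 2π·40/60 = 4.189 rad/s
For an in-line slider-crank, x = r cosθ + √(L² − r² sin²θ), so v = −rω sinθ·[1 + r cosθ/√(L² − r² sin²θ)].
With r = 0.0771 m, L = 0.2404 m, θ = 147.7°: √(L² − r² sin²θ) = 0.23684 m.
v = −0.0771·4.189·0.53435·[1 + 0.0771·-0.84526/0.23684] = -0.12509 m/s.
|v| = 0.12509 m/s.

0.125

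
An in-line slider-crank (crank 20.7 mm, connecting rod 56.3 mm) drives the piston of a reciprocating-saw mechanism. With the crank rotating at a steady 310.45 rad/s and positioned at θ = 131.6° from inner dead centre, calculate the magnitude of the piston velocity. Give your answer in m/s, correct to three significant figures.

3.59

ω = 310.4 rad/s
For an in-line slider-crank, x = r cosθ + √(L² − r² sin²θ), so v = −rω sinθ·[1 + r cosθ/√(L² − r² sin²θ)].
With r = 0.0207 m, L = 0.0563 m, θ = 131.6°: √(L² − r² sin²θ) = 0.05413 m.
v = −0.0207·310.4·0.74780·[1 + 0.0207·-0.66393/0.05413] = -3.5855 m/s.
|v| = 3.5855 m/s.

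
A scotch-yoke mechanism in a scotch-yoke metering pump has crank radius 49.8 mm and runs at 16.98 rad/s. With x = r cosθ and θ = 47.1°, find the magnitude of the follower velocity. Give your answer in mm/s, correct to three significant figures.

619

ω = 16.98 rad/s
x = r cosθ ⇒ ẋ = −rω sinθ.
|v| = rω|sinθ| = 0.0498·16.98·|sin 47.1°| = 0.61944 m/s = 619.44 mm/s.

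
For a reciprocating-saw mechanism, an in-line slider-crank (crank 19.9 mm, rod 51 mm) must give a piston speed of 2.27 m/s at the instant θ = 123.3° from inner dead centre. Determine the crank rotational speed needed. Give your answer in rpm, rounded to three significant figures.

1690

For an in-line slider-crank, |v_piston| = rω|sinθ|·[1 + r cosθ/√(L² − r² sin²θ)].
With r = 0.0199 m, L = 0.051 m, θ = 123.3°: the bracketed kinematic factor |dx/dθ| = 0.012863 m.
ω = v/|dx/dθ| = 2.27/0.012863 = 176.47 rad/s.
N = 60ω/(2π) = 1685.2 rpm.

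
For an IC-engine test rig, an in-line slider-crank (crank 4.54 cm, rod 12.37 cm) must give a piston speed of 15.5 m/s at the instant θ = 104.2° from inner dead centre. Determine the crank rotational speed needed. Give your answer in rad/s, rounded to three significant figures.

For an in-line slider-crank, |v_piston| = rω|sinθ|·[1 + r cosθ/√(L² − r² sin²θ)].
With r = 0.0454 m, L = 0.1237 m, θ = 104.2°: the bracketed kinematic factor |dx/dθ| = 0.039773 m.
ω = v/|dx/dθ| = 15.5/0.039773 = 389.71 rad/s.

390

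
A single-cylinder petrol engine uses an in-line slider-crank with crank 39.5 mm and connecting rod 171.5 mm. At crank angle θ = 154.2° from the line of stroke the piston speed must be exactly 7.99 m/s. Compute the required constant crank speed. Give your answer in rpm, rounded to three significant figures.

5610

For an in-line slider-crank, |v_piston| = rω|sinθ|·[1 + r cosθ/√(L² − r² sin²θ)].
With r = 0.0395 m, L = 0.1715 m, θ = 154.2°: the bracketed kinematic factor |dx/dθ| = 0.013609 m.
ω = v/|dx/dθ| = 7.99/0.013609 = 587.12 rad/s.
N = 60ω/(2π) = 5606.6 rpm.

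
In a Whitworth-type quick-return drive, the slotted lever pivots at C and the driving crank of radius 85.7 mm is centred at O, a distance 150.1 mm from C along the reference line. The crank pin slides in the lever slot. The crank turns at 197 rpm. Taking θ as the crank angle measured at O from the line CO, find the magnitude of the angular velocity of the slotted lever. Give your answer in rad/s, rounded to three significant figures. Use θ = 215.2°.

ω = 20.63 rad/s (from 197 rpm).
Crank pin A relative to C: A = (d + r cosθ, r sinθ); lever angle φ = atan2(r sinθ, d + r cosθ).
Differentiating tanφ: φ̇ = rω(d cosθ + r)/(d² + r² + 2dr cosθ).
d² + r² + 2dr cosθ = |CA|² = 0.0088517 m²;  d cosθ + r = -0.036953 m.
|ω_lever| = |0.0857·20.63·-0.036953| / 0.0088517 = 7.3808 rad/s.

7.38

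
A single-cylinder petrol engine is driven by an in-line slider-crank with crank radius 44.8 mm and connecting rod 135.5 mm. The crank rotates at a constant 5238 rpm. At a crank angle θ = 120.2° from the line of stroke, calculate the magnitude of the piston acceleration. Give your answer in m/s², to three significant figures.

ω = 2π·5238/60 = 548.5 rad/s
x(θ) = r cosθ + √(L² − r² sin²θ); with ω constant, a = ω²·d²x/dθ².
d²x/dθ² = −r cosθ − r²(cos2θ)/√u − r⁴ sin²2θ/(4u^{3/2}),  u = L² − r² sin²θ = 0.016861 m².
Substituting r = 0.0448 m, L = 0.1355 m, θ = 120.2°: d²x/dθ² = +0.029822 m.
a = ω²·d²x/dθ² = (548.5)²·(+0.029822) = +8972.8 m/s²;  |a| = 8972.8 m/s².

8970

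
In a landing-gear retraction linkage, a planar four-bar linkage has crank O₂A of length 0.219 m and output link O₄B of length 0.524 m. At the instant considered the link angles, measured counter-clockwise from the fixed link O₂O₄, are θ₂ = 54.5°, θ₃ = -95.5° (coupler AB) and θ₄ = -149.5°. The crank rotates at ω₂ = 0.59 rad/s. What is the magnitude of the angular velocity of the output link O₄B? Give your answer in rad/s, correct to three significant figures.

0.152

ω₂ = 0.59 rad/s
Differentiating the loop-closure r₂e^{iθ₂}+r₃e^{iθ₃}=r₁+r₄e^{iθ₄} gives r₂ω₂e^{iθ₂}+r₃ω₃e^{iθ₃}=r₄ω₄e^{iθ₄}.
Eliminating the other unknown: ω₄ = r₂ω₂ sin(θ₂−θ₃) / [r₄ sin(θ₄−θ₃)].
Numerator sine = +0.50000; denominator sine = -0.80902.
Result = 0.219·0.59·(+0.50000) / (0.524·(-0.80902)) = -0.1524 rad/s; magnitude 0.1524 rad/s.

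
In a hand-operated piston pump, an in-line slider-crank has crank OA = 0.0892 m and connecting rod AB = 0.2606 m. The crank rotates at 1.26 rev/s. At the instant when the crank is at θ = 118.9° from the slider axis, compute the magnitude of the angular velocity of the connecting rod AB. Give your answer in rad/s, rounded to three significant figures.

ω = 7.917 rad/s (converted from 1.26 rev/s).
The rod makes angle φ with the slider axis where L sinφ = r sinθ; differentiating, L cosφ·φ̇ = r ω cosθ.
L cosφ = √(L² − r² sin²θ) = 0.24862 m.
|ω_rod| = r ω |cosθ| / √(L² − r² sin²θ) = 0.0892·7.917·0.48328/0.24862 = 1.3727 rad/s.

1.37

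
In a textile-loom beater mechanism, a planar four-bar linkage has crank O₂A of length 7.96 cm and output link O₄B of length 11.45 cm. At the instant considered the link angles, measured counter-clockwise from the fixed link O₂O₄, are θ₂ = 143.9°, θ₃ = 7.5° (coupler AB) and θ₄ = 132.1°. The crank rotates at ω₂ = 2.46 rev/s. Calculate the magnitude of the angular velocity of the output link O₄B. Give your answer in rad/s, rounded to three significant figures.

9.00

ω₂ = 15.46 rad/s (from 2.46 rev/s).
Differentiating the loop-closure r₂e^{iθ₂}+r₃e^{iθ₃}=r₁+r₄e^{iθ₄} gives r₂ω₂e^{iθ₂}+r₃ω₃e^{iθ₃}=r₄ω₄e^{iθ₄}.
Eliminating the other unknown: ω₄ = r₂ω₂ sin(θ₂−θ₃) / [r₄ sin(θ₄−θ₃)].
Numerator sine = +0.68962; denominator sine = +0.82314.
Result = 0.0796·15.46·(+0.68962) / (0.1145·(+0.82314)) = +9.0024 rad/s; magnitude 9.0024 rad/s.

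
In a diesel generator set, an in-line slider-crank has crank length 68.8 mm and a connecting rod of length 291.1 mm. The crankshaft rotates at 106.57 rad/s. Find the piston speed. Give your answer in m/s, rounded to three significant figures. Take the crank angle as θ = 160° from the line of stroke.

ω = 106.6 rad/s
For an in-line slider-crank, x = r cosθ + √(L² − r² sin²θ), so v = −rω sinθ·[1 + r cosθ/√(L² − r² sin²θ)].
With r = 0.0688 m, L = 0.2911 m, θ = 160°: √(L² − r² sin²θ) = 0.29015 m.
v = −0.0688·106.6·0.34202·[1 + 0.0688·-0.93969/0.29015] = -1.9489 m/s.
|v| = 1.9489 m/s.

1.95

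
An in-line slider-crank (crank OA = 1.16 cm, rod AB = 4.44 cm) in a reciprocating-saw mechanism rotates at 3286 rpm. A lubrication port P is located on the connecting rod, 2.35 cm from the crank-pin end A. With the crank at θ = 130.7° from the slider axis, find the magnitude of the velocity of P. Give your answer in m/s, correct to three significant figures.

ω = 344.1 rad/s.  Crank-pin speed |V_A| = rω = 3.9917 m/s, perpendicular to OA.
Rod angle: sinφ = −(r/L) sinθ ⇒ φ = -11.424°; ω_rod = −rω cosθ/√(L²−r²sin²θ) = +59.81 rad/s.
V_P = V_A + ω_rod × AP, with AP = 0.0235 m along the rod.
Components: V_Px = −rω sinθ − a·ω_rod·sinφ = -2.7478 m/s;  V_Py = rω cosθ + a·ω_rod·cosφ = -1.2253 m/s.
|V_P| = √(V_Px² + V_Py²) = 3.0086 m/s.

3.01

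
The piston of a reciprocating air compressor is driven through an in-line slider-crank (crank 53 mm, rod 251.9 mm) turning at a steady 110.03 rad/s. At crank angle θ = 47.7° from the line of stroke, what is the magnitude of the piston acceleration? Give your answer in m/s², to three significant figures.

421

ω = 110 rad/s
x(θ) = r cosθ + √(L² − r² sin²θ); with ω constant, a = ω²·d²x/dθ².
d²x/dθ² = −r cosθ − r²(cos2θ)/√u − r⁴ sin²2θ/(4u^{3/2}),  u = L² − r² sin²θ = 0.0619169 m².
Substituting r = 0.053 m, L = 0.2519 m, θ = 47.7°: d²x/dθ² = -0.034734 m.
a = ω²·d²x/dθ² = (110)²·(-0.034734) = -420.51 m/s²;  |a| = 420.51 m/s².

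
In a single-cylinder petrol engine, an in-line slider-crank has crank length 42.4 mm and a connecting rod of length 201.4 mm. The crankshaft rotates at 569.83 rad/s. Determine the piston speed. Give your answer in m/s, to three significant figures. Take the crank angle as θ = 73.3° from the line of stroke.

24.6

ω = 569.8 rad/s
For an in-line slider-crank, x = r cosθ + √(L² − r² sin²θ), so v = −rω sinθ·[1 + r cosθ/√(L² − r² sin²θ)].
With r = 0.0424 m, L = 0.2014 m, θ = 73.3°: √(L² − r² sin²θ) = 0.19726 m.
v = −0.0424·569.8·0.95782·[1 + 0.0424·0.28736/0.19726] = -24.571 m/s.
|v| = 24.571 m/s.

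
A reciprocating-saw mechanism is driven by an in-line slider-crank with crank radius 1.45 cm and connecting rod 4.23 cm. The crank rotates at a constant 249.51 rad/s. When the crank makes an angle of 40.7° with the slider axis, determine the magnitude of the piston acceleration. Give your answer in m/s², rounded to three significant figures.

ω = 249.5 rad/s
x(θ) = r cosθ + √(L² − r² sin²θ); with ω constant, a = ω²·d²x/dθ².
d²x/dθ² = −r cosθ − r²(cos2θ)/√u − r⁴ sin²2θ/(4u^{3/2}),  u = L² − r² sin²θ = 0.00169988 m².
Substituting r = 0.0145 m, L = 0.0423 m, θ = 40.7°: d²x/dθ² = -0.01191 m.
a = ω²·d²x/dθ² = (249.5)²·(-0.01191) = -741.44 m/s²;  |a| = 741.44 m/s².

741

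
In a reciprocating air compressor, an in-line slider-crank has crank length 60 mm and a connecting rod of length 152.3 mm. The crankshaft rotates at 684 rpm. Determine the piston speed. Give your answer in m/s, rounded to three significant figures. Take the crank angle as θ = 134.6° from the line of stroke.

ω = 2π·684/60 = 71.63 rad/s
For an in-line slider-crank, x = r cosθ + √(L² − r² sin²θ), so v = −rω sinθ·[1 + r cosθ/√(L² − r² sin²θ)].
With r = 0.06 m, L = 0.1523 m, θ = 134.6°: √(L² − r² sin²θ) = 0.14619 m.
v = −0.06·71.63·0.71203·[1 + 0.06·-0.70215/0.14619] = -2.1782 m/s.
|v| = 2.1782 m/s.

2.18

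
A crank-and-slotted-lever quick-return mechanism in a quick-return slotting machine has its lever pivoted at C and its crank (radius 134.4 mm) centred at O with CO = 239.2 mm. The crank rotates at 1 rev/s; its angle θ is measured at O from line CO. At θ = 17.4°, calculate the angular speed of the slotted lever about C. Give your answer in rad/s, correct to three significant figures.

2.24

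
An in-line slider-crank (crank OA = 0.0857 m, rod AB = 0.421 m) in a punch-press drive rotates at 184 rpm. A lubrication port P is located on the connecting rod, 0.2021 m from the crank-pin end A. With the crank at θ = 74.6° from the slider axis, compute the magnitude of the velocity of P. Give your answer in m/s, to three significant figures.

1.65

ω = 19.27 rad/s.  Crank-pin speed |V_A| = rω = 1.6513 m/s, perpendicular to OA.
Rod angle: sinφ = −(r/L) sinθ ⇒ φ = -11.318°; ω_rod = −rω cosθ/√(L²−r²sin²θ) = -1.0623 rad/s.
V_P = V_A + ω_rod × AP, with AP = 0.2021 m along the rod.
Components: V_Px = −rω sinθ − a·ω_rod·sinφ = -1.6341 m/s;  V_Py = rω cosθ + a·ω_rod·cosφ = +0.22801 m/s.
|V_P| = √(V_Px² + V_Py²) = 1.65 m/s.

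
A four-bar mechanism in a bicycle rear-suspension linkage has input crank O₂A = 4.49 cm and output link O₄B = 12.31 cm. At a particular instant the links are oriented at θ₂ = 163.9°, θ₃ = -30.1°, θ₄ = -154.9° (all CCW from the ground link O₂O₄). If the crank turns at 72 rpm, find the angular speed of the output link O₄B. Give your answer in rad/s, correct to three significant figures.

0.810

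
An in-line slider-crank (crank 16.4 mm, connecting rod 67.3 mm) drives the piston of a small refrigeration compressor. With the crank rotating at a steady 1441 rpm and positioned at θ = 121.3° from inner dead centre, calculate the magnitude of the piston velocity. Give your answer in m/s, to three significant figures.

ω = 2π·1441/60 = 150.9 rad/s
For an in-line slider-crank, x = r cosθ + √(L² − r² sin²θ), so v = −rω sinθ·[1 + r cosθ/√(L² − r² sin²θ)].
With r = 0.0164 m, L = 0.0673 m, θ = 121.3°: √(L² − r² sin²θ) = 0.065825 m.
v = −0.0164·150.9·0.85446·[1 + 0.0164·-0.51952/0.065825] = -1.8409 m/s.
|v| = 1.8409 m/s.

1.84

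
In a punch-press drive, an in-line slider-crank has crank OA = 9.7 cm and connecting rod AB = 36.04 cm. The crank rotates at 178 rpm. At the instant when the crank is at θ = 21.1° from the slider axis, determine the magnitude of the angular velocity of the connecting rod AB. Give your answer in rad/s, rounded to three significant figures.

4.70

ω = 18.64 rad/s (converted from 178 rpm).
The rod makes angle φ with the slider axis where L sinφ = r sinθ; differentiating, L cosφ·φ̇ = r ω cosθ.
L cosφ = √(L² − r² sin²θ) = 0.3587 m.
|ω_rod| = r ω |cosθ| / √(L² − r² sin²θ) = 0.097·18.64·0.93295/0.3587 = 4.7027 rad/s.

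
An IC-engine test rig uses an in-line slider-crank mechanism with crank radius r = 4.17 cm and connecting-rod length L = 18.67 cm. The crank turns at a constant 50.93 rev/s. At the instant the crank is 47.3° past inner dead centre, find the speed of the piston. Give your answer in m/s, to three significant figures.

11.3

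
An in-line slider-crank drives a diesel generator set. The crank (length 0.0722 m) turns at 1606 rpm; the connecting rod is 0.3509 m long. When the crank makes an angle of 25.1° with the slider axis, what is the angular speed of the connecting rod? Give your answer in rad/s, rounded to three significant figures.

ω = 168.2 rad/s (converted from 1606 rpm).
The rod makes angle φ with the slider axis where L sinφ = r sinθ; differentiating, L cosφ·φ̇ = r ω cosθ.
L cosφ = √(L² − r² sin²θ) = 0.34956 m.
|ω_rod| = r ω |cosθ| / √(L² − r² sin²θ) = 0.0722·168.2·0.90557/0.34956 = 31.456 rad/s.

31.5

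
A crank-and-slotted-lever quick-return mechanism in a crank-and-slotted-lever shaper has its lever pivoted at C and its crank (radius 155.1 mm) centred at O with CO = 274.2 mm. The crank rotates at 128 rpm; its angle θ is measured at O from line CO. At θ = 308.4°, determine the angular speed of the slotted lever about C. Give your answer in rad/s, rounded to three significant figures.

4.45

ω = 13.4 rad/s (from 128 rpm).
Crank pin A relative to C: A = (d + r cosθ, r sinθ); lever angle φ = atan2(r sinθ, d + r cosθ).
Differentiating tanφ: φ̇ = rω(d cosθ + r)/(d² + r² + 2dr cosθ).
d² + r² + 2dr cosθ = |CA|² = 0.152075 m²;  d cosθ + r = +0.32542 m.
|ω_lever| = |0.1551·13.4·+0.32542| / 0.152075 = 4.4487 rad/s.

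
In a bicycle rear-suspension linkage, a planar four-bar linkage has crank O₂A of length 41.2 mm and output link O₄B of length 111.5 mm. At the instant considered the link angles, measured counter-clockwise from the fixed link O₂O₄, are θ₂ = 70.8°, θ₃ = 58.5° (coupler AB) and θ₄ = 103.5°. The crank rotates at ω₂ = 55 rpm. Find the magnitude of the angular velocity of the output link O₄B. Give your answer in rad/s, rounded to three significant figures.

ω₂ = 5.76 rad/s (from 55 rpm).
Differentiating the loop-closure r₂e^{iθ₂}+r₃e^{iθ₃}=r₁+r₄e^{iθ₄} gives r₂ω₂e^{iθ₂}+r₃ω₃e^{iθ₃}=r₄ω₄e^{iθ₄}.
Eliminating the other unknown: ω₄ = r₂ω₂ sin(θ₂−θ₃) / [r₄ sin(θ₄−θ₃)].
Numerator sine = +0.21303; denominator sine = +0.70711.
Result = 0.0412·5.76·(+0.21303) / (0.1115·(+0.70711)) = +0.64117 rad/s; magnitude 0.64117 rad/s.

0.641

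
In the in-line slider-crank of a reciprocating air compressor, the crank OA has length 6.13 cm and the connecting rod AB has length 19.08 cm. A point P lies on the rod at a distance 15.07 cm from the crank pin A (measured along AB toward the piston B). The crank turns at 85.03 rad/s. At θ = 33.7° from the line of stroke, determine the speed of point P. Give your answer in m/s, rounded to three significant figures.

3.63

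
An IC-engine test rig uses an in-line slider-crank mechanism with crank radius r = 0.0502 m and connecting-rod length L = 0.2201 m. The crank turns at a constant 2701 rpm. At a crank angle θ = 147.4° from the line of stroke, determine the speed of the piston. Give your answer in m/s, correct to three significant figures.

6.17

ω = 2π·2701/60 = 282.8 rad/s
For an in-line slider-crank, x = r cosθ + √(L² − r² sin²θ), so v = −rω sinθ·[1 + r cosθ/√(L² − r² sin²θ)].
With r = 0.0502 m, L = 0.2201 m, θ = 147.4°: √(L² − r² sin²θ) = 0.21843 m.
v = −0.0502·282.8·0.53877·[1 + 0.0502·-0.84245/0.21843] = -6.1689 m/s.
|v| = 6.1689 m/s.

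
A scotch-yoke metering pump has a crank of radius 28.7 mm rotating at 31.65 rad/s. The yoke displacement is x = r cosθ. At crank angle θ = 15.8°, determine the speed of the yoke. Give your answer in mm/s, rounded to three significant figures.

247

ω = 31.65 rad/s
x = r cosθ ⇒ ẋ = −rω sinθ.
|v| = rω|sinθ| = 0.0287·31.65·|sin 15.8°| = 0.24733 m/s = 247.33 mm/s.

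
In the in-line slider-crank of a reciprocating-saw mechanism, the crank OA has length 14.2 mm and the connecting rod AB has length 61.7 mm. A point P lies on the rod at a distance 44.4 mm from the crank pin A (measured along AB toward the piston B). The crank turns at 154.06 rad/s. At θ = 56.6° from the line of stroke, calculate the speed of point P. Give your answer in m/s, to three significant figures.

ω = 154.1 rad/s.  Crank-pin speed |V_A| = rω = 2.1877 m/s, perpendicular to OA.
Rod angle: sinφ = −(r/L) sinθ ⇒ φ = -11.078°; ω_rod = −rω cosθ/√(L²−r²sin²θ) = -19.889 rad/s.
V_P = V_A + ω_rod × AP, with AP = 0.0444 m along the rod.
Components: V_Px = −rω sinθ − a·ω_rod·sinφ = -1.996 m/s;  V_Py = rω cosθ + a·ω_rod·cosφ = +0.33766 m/s.
|V_P| = √(V_Px² + V_Py²) = 2.0244 m/s.

2.02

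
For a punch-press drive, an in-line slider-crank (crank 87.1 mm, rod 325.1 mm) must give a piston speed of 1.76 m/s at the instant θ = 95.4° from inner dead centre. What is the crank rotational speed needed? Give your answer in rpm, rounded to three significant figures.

199

For an in-line slider-crank, |v_piston| = rω|sinθ|·[1 + r cosθ/√(L² − r² sin²θ)].
With r = 0.0871 m, L = 0.3251 m, θ = 95.4°: the bracketed kinematic factor |dx/dθ| = 0.084445 m.
ω = v/|dx/dθ| = 1.76/0.084445 = 20.842 rad/s.
N = 60ω/(2π) = 199.03 rpm.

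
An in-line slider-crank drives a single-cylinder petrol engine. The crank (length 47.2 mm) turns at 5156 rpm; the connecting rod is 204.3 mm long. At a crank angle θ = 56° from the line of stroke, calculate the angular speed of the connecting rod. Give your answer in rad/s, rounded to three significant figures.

ω = 539.9 rad/s (converted from 5156 rpm).
The rod makes angle φ with the slider axis where L sinφ = r sinθ; differentiating, L cosφ·φ̇ = r ω cosθ.
L cosφ = √(L² − r² sin²θ) = 0.20052 m.
|ω_rod| = r ω |cosθ| / √(L² − r² sin²θ) = 0.0472·539.9·0.55919/0.20052 = 71.071 rad/s.

71.1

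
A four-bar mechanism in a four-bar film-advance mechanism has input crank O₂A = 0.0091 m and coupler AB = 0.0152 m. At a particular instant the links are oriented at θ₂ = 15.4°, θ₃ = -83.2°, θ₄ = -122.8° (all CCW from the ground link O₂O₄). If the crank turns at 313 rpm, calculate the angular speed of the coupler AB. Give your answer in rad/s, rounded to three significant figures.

20.5

ω₂ = 32.78 rad/s (from 313 rpm).
Differentiating the loop-closure r₂e^{iθ₂}+r₃e^{iθ₃}=r₁+r₄e^{iθ₄} gives r₂ω₂e^{iθ₂}+r₃ω₃e^{iθ₃}=r₄ω₄e^{iθ₄}.
Eliminating the other unknown: ω₃ = r₂ω₂ sin(θ₄−θ₂) / [r₃ sin(θ₃−θ₄)].
Numerator sine = -0.66653; denominator sine = +0.63742.
Result = 0.0091·32.78·(-0.66653) / (0.0152·(+0.63742)) = -20.519 rad/s; magnitude 20.519 rad/s.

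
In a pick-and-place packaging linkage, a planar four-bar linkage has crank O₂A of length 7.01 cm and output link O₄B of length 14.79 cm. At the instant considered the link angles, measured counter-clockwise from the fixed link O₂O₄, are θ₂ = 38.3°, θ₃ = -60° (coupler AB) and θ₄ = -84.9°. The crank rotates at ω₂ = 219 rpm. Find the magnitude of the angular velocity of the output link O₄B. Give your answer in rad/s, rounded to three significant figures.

ω₂ = 22.93 rad/s (from 219 rpm).
Differentiating the loop-closure r₂e^{iθ₂}+r₃e^{iθ₃}=r₁+r₄e^{iθ₄} gives r₂ω₂e^{iθ₂}+r₃ω₃e^{iθ₃}=r₄ω₄e^{iθ₄}.
Eliminating the other unknown: ω₄ = r₂ω₂ sin(θ₂−θ₃) / [r₄ sin(θ₄−θ₃)].
Numerator sine = +0.98953; denominator sine = -0.42104.
Result = 0.0701·22.93·(+0.98953) / (0.1479·(-0.42104)) = -25.546 rad/s; magnitude 25.546 rad/s.

25.5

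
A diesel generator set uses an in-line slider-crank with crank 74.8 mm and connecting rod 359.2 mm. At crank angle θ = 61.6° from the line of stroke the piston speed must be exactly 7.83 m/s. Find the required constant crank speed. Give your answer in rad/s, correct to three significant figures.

For an in-line slider-crank, |v_piston| = rω|sinθ|·[1 + r cosθ/√(L² − r² sin²θ)].
With r = 0.0748 m, L = 0.3592 m, θ = 61.6°: the bracketed kinematic factor |dx/dθ| = 0.072427 m.
ω = v/|dx/dθ| = 7.83/0.072427 = 108.11 rad/s.

108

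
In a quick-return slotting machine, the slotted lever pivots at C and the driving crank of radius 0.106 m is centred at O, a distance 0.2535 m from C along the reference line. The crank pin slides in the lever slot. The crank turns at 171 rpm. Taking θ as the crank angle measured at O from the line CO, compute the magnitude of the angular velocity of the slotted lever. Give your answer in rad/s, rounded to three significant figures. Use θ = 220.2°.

4.83

ω = 17.91 rad/s (from 171 rpm).
Crank pin A relative to C: A = (d + r cosθ, r sinθ); lever angle φ = atan2(r sinθ, d + r cosθ).
Differentiating tanφ: φ̇ = rω(d cosθ + r)/(d² + r² + 2dr cosθ).
d² + r² + 2dr cosθ = |CA|² = 0.0344503 m²;  d cosθ + r = -0.087622 m.
|ω_lever| = |0.106·17.91·-0.087622| / 0.0344503 = 4.8278 rad/s.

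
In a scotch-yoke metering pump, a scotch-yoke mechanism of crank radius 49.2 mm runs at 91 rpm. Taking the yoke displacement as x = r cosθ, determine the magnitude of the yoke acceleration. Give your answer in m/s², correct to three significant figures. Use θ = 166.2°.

ω = 9.529 rad/s (from 91 rpm).
x = r cosθ ⇒ ẍ = −rω² cosθ (ω constant).
|a| = rω²|cosθ| = 0.0492·(9.529)²·|cos 166.2°| = 4.3389 m/s².

4.34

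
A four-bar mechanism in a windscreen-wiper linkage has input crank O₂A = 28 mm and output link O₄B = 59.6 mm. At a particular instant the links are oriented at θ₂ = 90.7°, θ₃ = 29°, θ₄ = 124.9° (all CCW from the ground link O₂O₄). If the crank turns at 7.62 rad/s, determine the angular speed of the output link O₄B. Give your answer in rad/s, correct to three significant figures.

ω₂ = 7.62 rad/s
Differentiating the loop-closure r₂e^{iθ₂}+r₃e^{iθ₃}=r₁+r₄e^{iθ₄} gives r₂ω₂e^{iθ₂}+r₃ω₃e^{iθ₃}=r₄ω₄e^{iθ₄}.
Eliminating the other unknown: ω₄ = r₂ω₂ sin(θ₂−θ₃) / [r₄ sin(θ₄−θ₃)].
Numerator sine = +0.88048; denominator sine = +0.99470.
Result = 0.028·7.62·(+0.88048) / (0.0596·(+0.99470)) = +3.1688 rad/s; magnitude 3.1688 rad/s.

3.17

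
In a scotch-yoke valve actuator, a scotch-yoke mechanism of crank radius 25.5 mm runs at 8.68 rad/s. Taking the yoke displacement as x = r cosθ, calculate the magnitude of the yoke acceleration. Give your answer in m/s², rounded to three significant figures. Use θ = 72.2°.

ω = 8.68 rad/s
x = r cosθ ⇒ ẍ = −rω² cosθ (ω constant).
|a| = rω²|cosθ| = 0.0255·(8.68)²·|cos 72.2°| = 0.58731 m/s².

0.587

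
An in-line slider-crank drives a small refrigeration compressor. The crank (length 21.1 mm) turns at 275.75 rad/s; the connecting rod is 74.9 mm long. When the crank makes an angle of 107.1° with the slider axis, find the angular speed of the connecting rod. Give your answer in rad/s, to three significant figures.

23.7

ω = 275.8 rad/s
The rod makes angle φ with the slider axis where L sinφ = r sinθ; differentiating, L cosφ·φ̇ = r ω cosθ.
L cosφ = √(L² − r² sin²θ) = 0.072134 m.
|ω_rod| = r ω |cosθ| / √(L² − r² sin²θ) = 0.0211·275.8·0.29404/0.072134 = 23.717 rad/s.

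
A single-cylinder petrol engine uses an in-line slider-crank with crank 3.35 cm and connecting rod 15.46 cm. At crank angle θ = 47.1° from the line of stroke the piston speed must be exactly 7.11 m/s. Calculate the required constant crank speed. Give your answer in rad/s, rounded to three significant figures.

For an in-line slider-crank, |v_piston| = rω|sinθ|·[1 + r cosθ/√(L² − r² sin²θ)].
With r = 0.0335 m, L = 0.1546 m, θ = 47.1°: the bracketed kinematic factor |dx/dθ| = 0.028206 m.
ω = v/|dx/dθ| = 7.11/0.028206 = 252.07 rad/s.

252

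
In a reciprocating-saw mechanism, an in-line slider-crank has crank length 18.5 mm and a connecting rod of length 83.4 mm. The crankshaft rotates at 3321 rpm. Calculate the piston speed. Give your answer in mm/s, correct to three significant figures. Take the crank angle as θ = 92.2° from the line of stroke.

6370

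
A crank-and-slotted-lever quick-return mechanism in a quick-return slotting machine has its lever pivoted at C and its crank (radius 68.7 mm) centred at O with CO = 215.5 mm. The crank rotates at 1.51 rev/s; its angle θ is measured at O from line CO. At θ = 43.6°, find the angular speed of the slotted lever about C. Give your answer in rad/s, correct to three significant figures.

ω = 9.488 rad/s (from 1.51 rev/s).
Crank pin A relative to C: A = (d + r cosθ, r sinθ); lever angle φ = atan2(r sinθ, d + r cosθ).
Differentiating tanφ: φ̇ = rω(d cosθ + r)/(d² + r² + 2dr cosθ).
d² + r² + 2dr cosθ = |CA|² = 0.0726025 m²;  d cosθ + r = +0.22476 m.
|ω_lever| = |0.0687·9.488·+0.22476| / 0.0726025 = 2.0178 rad/s.

2.02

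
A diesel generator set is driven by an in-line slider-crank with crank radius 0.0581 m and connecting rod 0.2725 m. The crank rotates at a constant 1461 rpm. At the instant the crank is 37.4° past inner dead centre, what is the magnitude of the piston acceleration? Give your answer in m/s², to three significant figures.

ω = 2π·1461/60 = 153 rad/s
x(θ) = r cosθ + √(L² − r² sin²θ); with ω constant, a = ω²·d²x/dθ².
d²x/dθ² = −r cosθ − r²(cos2θ)/√u − r⁴ sin²2θ/(4u^{3/2}),  u = L² − r² sin²θ = 0.073011 m².
Substituting r = 0.0581 m, L = 0.2725 m, θ = 37.4°: d²x/dθ² = -0.049565 m.
a = ω²·d²x/dθ² = (153)²·(-0.049565) = -1160.2 m/s²;  |a| = 1160.2 m/s².

1160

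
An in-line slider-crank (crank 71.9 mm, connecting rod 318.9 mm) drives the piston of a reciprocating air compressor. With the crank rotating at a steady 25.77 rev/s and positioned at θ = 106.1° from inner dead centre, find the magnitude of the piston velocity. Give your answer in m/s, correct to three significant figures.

10.5

ω = 2π·25.8 = 161.9 rad/s
For an in-line slider-crank, x = r cosθ + √(L² − r² sin²θ), so v = −rω sinθ·[1 + r cosθ/√(L² − r² sin²θ)].
With r = 0.0719 m, L = 0.3189 m, θ = 106.1°: √(L² − r² sin²θ) = 0.31133 m.
v = −0.0719·161.9·0.96078·[1 + 0.0719·-0.27731/0.31133] = -10.469 m/s.
|v| = 10.469 m/s.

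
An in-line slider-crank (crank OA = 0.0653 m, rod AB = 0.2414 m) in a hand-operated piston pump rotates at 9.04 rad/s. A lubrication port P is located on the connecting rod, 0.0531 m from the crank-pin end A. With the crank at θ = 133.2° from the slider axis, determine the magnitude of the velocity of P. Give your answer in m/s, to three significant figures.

0.519

ω = 9.04 rad/s.  Crank-pin speed |V_A| = rω = 0.59031 m/s, perpendicular to OA.
Rod angle: sinφ = −(r/L) sinθ ⇒ φ = -11.373°; ω_rod = −rω cosθ/√(L²−r²sin²θ) = +1.7075 rad/s.
V_P = V_A + ω_rod × AP, with AP = 0.0531 m along the rod.
Components: V_Px = −rω sinθ − a·ω_rod·sinφ = -0.41244 m/s;  V_Py = rω cosθ + a·ω_rod·cosφ = -0.31521 m/s.
|V_P| = √(V_Px² + V_Py²) = 0.5191 m/s.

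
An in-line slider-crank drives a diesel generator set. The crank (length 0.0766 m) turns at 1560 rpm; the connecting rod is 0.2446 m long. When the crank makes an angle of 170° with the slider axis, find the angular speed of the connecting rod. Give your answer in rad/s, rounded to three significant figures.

50.5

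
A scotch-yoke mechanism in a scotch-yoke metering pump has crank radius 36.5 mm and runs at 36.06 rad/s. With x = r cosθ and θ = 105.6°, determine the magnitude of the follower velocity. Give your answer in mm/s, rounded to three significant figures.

ω = 36.06 rad/s
x = r cosθ ⇒ ẋ = −rω sinθ.
|v| = rω|sinθ| = 0.0365·36.06·|sin 105.6°| = 1.2677 m/s = 1267.7 mm/s.

1270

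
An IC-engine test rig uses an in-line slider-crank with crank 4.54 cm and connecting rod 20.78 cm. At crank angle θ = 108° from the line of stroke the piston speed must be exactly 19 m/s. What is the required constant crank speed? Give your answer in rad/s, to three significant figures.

473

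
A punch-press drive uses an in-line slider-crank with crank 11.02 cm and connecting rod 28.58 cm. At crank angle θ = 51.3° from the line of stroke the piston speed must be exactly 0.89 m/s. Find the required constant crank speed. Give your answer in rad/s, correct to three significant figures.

For an in-line slider-crank, |v_piston| = rω|sinθ|·[1 + r cosθ/√(L² − r² sin²θ)].
With r = 0.1102 m, L = 0.2858 m, θ = 51.3°: the bracketed kinematic factor |dx/dθ| = 0.10775 m.
ω = v/|dx/dθ| = 0.89/0.10775 = 8.2602 rad/s.

8.26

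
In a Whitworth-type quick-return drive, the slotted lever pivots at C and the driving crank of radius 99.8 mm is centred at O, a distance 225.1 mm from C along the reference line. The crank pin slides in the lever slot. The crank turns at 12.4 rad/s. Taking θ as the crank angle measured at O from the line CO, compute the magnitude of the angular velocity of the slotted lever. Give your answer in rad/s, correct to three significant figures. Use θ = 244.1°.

ω = 12.4 rad/s
Crank pin A relative to C: A = (d + r cosθ, r sinθ); lever angle φ = atan2(r sinθ, d + r cosθ).
Differentiating tanφ: φ̇ = rω(d cosθ + r)/(d² + r² + 2dr cosθ).
d² + r² + 2dr cosθ = |CA|² = 0.0410046 m²;  d cosθ + r = +0.0014759 m.
|ω_lever| = |0.0998·12.4·+0.0014759| / 0.0410046 = 0.044543 rad/s.

0.0445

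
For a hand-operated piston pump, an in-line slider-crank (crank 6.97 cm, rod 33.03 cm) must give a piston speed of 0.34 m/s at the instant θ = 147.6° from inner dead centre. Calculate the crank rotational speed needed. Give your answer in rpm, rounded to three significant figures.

106

For an in-line slider-crank, |v_piston| = rω|sinθ|·[1 + r cosθ/√(L² − r² sin²θ)].
With r = 0.0697 m, L = 0.3303 m, θ = 147.6°: the bracketed kinematic factor |dx/dθ| = 0.03065 m.
ω = v/|dx/dθ| = 0.34/0.03065 = 11.093 rad/s.
N = 60ω/(2π) = 105.93 rpm.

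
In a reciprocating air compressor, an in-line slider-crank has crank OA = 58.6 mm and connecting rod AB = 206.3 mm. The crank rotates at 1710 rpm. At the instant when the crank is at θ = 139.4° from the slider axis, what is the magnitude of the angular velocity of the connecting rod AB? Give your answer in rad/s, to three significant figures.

ω = 179.1 rad/s (converted from 1710 rpm).
The rod makes angle φ with the slider axis where L sinφ = r sinθ; differentiating, L cosφ·φ̇ = r ω cosθ.
L cosφ = √(L² − r² sin²θ) = 0.20274 m.
|ω_rod| = r ω |cosθ| / √(L² − r² sin²θ) = 0.0586·179.1·0.75927/0.20274 = 39.298 rad/s.

39.3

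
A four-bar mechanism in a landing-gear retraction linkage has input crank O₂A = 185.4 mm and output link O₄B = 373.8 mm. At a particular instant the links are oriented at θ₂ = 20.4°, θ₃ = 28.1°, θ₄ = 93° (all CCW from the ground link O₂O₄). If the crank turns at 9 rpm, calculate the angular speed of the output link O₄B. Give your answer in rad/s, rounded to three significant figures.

0.0692

ω₂ = 0.9425 rad/s (from 9 rpm).
Differentiating the loop-closure r₂e^{iθ₂}+r₃e^{iθ₃}=r₁+r₄e^{iθ₄} gives r₂ω₂e^{iθ₂}+r₃ω₃e^{iθ₃}=r₄ω₄e^{iθ₄}.
Eliminating the other unknown: ω₄ = r₂ω₂ sin(θ₂−θ₃) / [r₄ sin(θ₄−θ₃)].
Numerator sine = -0.13399; denominator sine = +0.90557.
Result = 0.1854·0.9425·(-0.13399) / (0.3738·(+0.90557)) = -0.069164 rad/s; magnitude 0.069164 rad/s.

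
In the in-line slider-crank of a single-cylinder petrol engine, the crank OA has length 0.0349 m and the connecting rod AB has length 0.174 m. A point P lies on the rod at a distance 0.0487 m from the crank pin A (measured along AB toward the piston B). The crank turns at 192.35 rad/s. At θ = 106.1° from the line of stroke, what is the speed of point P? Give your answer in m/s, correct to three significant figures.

ω = 192.3 rad/s.  Crank-pin speed |V_A| = rω = 6.713 m/s, perpendicular to OA.
Rod angle: sinφ = −(r/L) sinθ ⇒ φ = -11.111°; ω_rod = −rω cosθ/√(L²−r²sin²θ) = +10.903 rad/s.
V_P = V_A + ω_rod × AP, with AP = 0.0487 m along the rod.
Components: V_Px = −rω sinθ − a·ω_rod·sinφ = -6.3474 m/s;  V_Py = rω cosθ + a·ω_rod·cosφ = -1.3406 m/s.
|V_P| = √(V_Px² + V_Py²) = 6.4874 m/s.

6.49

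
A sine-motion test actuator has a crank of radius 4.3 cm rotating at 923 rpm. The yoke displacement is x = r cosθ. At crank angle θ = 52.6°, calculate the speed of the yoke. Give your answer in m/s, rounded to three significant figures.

3.30

ω = 96.66 rad/s (from 923 rpm).
x = r cosθ ⇒ ẋ = −rω sinθ.
|v| = rω|sinθ| = 0.043·96.66·|sin 52.6°| = 3.3018 m/s.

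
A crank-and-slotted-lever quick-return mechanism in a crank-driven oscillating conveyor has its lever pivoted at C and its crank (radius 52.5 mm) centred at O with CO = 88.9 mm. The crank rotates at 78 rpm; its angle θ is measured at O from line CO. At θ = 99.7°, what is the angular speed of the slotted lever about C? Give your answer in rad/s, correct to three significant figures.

ω = 8.168 rad/s (from 78 rpm).
Crank pin A relative to C: A = (d + r cosθ, r sinθ); lever angle φ = atan2(r sinθ, d + r cosθ).
Differentiating tanφ: φ̇ = rω(d cosθ + r)/(d² + r² + 2dr cosθ).
d² + r² + 2dr cosθ = |CA|² = 0.0090867 m²;  d cosθ + r = +0.037521 m.
|ω_lever| = |0.0525·8.168·+0.037521| / 0.0090867 = 1.7707 rad/s.

1.77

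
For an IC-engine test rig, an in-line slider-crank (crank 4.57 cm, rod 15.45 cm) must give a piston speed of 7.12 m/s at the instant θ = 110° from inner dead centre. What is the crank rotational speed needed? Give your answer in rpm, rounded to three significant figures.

For an in-line slider-crank, |v_piston| = rω|sinθ|·[1 + r cosθ/√(L² − r² sin²θ)].
With r = 0.0457 m, L = 0.1545 m, θ = 110°: the bracketed kinematic factor |dx/dθ| = 0.038421 m.
ω = v/|dx/dθ| = 7.12/0.038421 = 185.31 rad/s.
N = 60ω/(2π) = 1769.6 rpm.

1770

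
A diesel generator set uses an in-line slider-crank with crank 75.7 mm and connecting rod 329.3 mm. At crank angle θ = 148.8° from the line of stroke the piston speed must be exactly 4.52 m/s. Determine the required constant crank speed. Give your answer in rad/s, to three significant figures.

144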